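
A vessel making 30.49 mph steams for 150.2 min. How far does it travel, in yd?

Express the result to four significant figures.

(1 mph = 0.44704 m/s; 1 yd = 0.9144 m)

1.343×10⁵ yd

30.49 mph × 0.44704 → 13.6302 m/s
150.2 min × 60 → 9012 s
d = v × t = 13.6302 m/s × 9012 s = 122835 m
122835 m ÷ (0.9144 m/yd) = 134334 yd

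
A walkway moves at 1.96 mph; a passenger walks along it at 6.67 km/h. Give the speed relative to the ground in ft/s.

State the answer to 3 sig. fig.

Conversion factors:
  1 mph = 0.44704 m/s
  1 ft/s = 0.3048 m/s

8.95 ft/s

1.96 mph × 0.44704 → 0.876198 m/s
6.67 km/h × (1/3.6) → 1.85278 m/s
Sum: 0.876198 + 1.85278 = 2.72898 m/s
In ft/s: 2.72898 / 0.3048 = 8.95335 ft/s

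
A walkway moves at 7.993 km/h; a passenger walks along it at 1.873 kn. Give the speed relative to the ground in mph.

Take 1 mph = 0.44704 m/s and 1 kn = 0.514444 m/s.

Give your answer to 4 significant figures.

7.122 mph

7.993 km/h × (1/3.6) = 2.22028 m/s
1.873 kn × 0.514444 = 0.963554 m/s
Sum: 2.22028 + 0.963554 = 3.18383 m/s
In mph: 3.18383 / 0.44704 = 7.12202 mph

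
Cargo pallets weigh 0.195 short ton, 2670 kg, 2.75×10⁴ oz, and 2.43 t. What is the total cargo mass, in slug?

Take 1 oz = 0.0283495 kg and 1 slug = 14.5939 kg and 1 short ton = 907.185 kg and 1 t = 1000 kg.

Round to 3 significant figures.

415 slug

0.195 short ton × 907.185 → 176.901 kg
2670 kg (already kg)
2.75×10⁴ oz × 0.0283495 → 779.611 kg
2.43 t × 1000 → 2430 kg
Total: 176.901 + 2670 + 779.611 + 2430 = 6056.51 kg
In slug: 6056.51 / 14.5939 = 415.003 slug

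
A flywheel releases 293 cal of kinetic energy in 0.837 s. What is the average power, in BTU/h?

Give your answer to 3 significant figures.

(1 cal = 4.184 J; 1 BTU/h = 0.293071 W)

293 cal × 4.184 → 1225.91 J
P = E / t = 1225.91 J / 0.837 s = 1464.65 W
1464.65 W ÷ (0.293071 W/BTU/h) = 4997.59 BTU/h

5000 BTU/h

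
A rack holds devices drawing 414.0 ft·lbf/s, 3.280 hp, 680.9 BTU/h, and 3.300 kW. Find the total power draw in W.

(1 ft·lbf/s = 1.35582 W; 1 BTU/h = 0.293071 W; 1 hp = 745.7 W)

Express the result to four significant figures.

6507 W

414.0 ft·lbf/s × 1.35582 → 561.309 W
3.280 hp × 745.7 → 2445.9 W
680.9 BTU/h × 0.293071 → 199.552 W
3.300 kW × 1000 → 3300 W
Combined: 561.309 + 2445.9 + 199.552 + 3300 = 6506.76 W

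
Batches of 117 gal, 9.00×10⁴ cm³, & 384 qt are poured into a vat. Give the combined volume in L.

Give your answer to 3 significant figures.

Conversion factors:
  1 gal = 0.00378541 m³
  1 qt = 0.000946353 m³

117 gal × 0.00378541 = 0.442893 m³
9.00×10⁴ cm³ × 10⁻⁶ = 0.09 m³
384 qt × 0.000946353 = 0.3634 m³
Combined: 0.442893 + 0.09 + 0.3634 = 0.896293 m³
In L: 0.896293 / 0.001 = 896.293 L

896 L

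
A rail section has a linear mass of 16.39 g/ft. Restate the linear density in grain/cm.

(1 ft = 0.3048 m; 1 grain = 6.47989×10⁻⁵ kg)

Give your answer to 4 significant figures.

8.298 grain/cm

16.39 g/ft × 0.001 kg/g ÷ 0.3048 m/ft = 0.053773 kg/m
0.053773 kg/m ÷ 6.47989×10⁻⁵ kg/grain × 0.01 m/cm = 8.29844 grain/cm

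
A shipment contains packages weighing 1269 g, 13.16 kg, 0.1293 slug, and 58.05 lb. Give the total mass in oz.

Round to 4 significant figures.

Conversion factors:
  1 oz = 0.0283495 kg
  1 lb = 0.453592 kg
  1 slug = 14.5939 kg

1269 g × 0.001 = 1.269 kg
13.16 kg (already kg)
0.1293 slug × 14.5939 = 1.88699 kg
58.05 lb × 0.453592 = 26.331 kg
Sum: 1.269 + 13.16 + 1.88699 + 26.331 = 42.647 kg
In oz: 42.647 / 0.0283495 = 1504.33 oz

1504 oz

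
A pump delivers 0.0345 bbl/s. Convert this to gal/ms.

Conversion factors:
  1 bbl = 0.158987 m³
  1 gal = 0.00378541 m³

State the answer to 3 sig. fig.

0.0345 bbl/s × 0.158987 m³/bbl = 0.00548505 m³/s
0.00548505 m³/s ÷ 0.00378541 m³/gal × 0.001 s/ms = 0.001449 gal/ms

0.00145 gal/ms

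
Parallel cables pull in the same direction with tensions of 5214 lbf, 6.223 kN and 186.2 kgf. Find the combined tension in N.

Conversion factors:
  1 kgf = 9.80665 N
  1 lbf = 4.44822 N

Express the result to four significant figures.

3.124×10⁴ N

5214 lbf × 4.44822 = 23193 N
6.223 kN × 1000 = 6223 N
186.2 kgf × 9.80665 = 1826 N
Total: 23193 + 6223 + 1826 = 31242 N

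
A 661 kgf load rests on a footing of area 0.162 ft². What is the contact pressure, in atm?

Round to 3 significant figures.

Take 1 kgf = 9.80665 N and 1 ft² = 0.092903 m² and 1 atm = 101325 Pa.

4.25 atm

661 kgf × 9.80665 = 6482.2 N
0.162 ft² × 0.092903 = 0.0150503 m²
P = F / A = 6482.2 N / 0.0150503 m² = 430702 Pa
430702 Pa ÷ (101325 Pa/atm) = 4.2507 atm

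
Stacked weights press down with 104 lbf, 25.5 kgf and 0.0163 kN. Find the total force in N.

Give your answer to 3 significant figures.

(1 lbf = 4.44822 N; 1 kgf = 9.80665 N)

104 lbf × 4.44822 = 462.615 N
25.5 kgf × 9.80665 = 250.07 N
0.0163 kN × 1000 = 16.3 N
Combined: 462.615 + 250.07 + 16.3 = 728.985 N

729 N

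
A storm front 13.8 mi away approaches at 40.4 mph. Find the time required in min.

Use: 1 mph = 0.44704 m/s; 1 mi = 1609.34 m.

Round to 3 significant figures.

20.5 min

13.8 mi × 1609.34 = 22208.9 m
40.4 mph × 0.44704 = 18.0604 m/s
t = d / v = 22208.9 m / 18.0604 m/s = 1229.7 s
1229.7 s ÷ (60 s/min) = 20.495 min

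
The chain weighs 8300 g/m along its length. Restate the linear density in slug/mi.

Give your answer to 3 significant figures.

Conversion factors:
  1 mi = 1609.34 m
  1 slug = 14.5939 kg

915 slug/mi

8300 g/m × 0.001 kg/g = 8.3 kg/m
8.3 kg/m ÷ 14.5939 kg/slug × 1609.34 m/mi = 915.281 slug/mi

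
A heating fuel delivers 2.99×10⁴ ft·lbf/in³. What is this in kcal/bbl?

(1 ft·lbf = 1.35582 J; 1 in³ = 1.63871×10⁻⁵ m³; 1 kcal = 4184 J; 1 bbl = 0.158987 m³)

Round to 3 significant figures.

9.40×10⁴ kcal/bbl

2.99×10⁴ ft·lbf/in³ × 1.35582 J/ft·lbf ÷ 1.63871×10⁻⁵ m³/in³ = 2.47384×10⁹ J/m³
2.47384×10⁹ J/m³ ÷ 4184 J/kcal × 0.158987 m³/bbl = 94003 kcal/bbl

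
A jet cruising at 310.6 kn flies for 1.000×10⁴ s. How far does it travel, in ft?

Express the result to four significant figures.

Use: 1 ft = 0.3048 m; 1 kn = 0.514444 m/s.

5.242×10⁶ ft

310.6 kn × 0.514444 → 159.786 m/s
d = v × t = 159.786 m/s × 10000 s = 1.59786×10⁶ m
1.59786×10⁶ m ÷ (0.3048 m/ft) = 5.24232×10⁶ ft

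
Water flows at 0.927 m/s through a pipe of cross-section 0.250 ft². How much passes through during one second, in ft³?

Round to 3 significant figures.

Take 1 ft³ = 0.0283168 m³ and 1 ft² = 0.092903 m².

0.760 ft³

0.250 ft² × 0.092903 → 0.0232258 m²
V = v × A × t = 0.927 m/s × 0.0232258 m² × 1 s = 0.0215303 m³
0.0215303 m³ ÷ (0.0283168 m³/ft³) = 0.760337 ft³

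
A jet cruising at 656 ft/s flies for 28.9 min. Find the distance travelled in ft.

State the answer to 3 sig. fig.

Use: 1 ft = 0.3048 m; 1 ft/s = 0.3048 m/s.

656 ft/s × 0.3048 → 199.949 m/s
28.9 min × 60 → 1734 s
d = v × t = 199.949 m/s × 1734 s = 346712 m
346712 m ÷ (0.3048 m/ft) = 1.13751×10⁶ ft

1.14×10⁶ ft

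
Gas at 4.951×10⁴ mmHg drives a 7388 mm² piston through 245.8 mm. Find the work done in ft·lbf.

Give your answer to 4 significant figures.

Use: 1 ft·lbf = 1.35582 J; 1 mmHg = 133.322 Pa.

4.951×10⁴ mmHg → 6.60077×10⁶ Pa
7388 mm² → 0.007388 m²
F = P × A = 6.60077×10⁶ × 0.007388 = 48766.5 N
245.8 mm → 0.2458 m
W = F × d = 48766.5 × 0.2458 = 11986.8 J
In ft·lbf: 11986.8 / 1.35582 = 8841 ft·lbf

8841 ft·lbf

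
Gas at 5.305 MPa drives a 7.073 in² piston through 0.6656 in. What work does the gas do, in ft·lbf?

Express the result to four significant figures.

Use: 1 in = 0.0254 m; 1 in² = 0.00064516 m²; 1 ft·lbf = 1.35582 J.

5.305 MPa → 5.305×10⁶ Pa
7.073 in² → 0.00456322 m²
F = P × A = 5.305×10⁶ × 0.00456322 = 24207.9 N
0.6656 in → 0.0169062 m
W = F × d = 24207.9 × 0.0169062 = 409.264 J
In ft·lbf: 409.264 / 1.35582 = 301.857 ft·lbf

301.9 ft·lbf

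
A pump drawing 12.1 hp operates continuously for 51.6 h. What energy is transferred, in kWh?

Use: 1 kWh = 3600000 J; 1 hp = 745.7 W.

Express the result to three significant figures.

12.1 hp × 745.7 = 9022.97 W
51.6 h × 3600 = 185760 s
E = P × t = 9022.97 W × 185760 s = 1.67611×10⁹ J
1.67611×10⁹ J ÷ (3600000 J/kWh) = 465.586 kWh

466 kWh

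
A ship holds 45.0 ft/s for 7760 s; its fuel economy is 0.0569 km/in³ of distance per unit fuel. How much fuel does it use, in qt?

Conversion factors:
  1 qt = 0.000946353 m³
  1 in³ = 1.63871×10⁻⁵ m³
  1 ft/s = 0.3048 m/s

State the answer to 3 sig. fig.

45.0 ft/s → 13.716 m/s
d = v × t = 13.716 × 7760 = 106436 m
0.0569 km/in³ → 3.47224×10⁶ m/m³
V = d / (distance per unit fuel) = 106436 / 3.47224×10⁶ = 0.0306534 m³
In qt: 0.0306534 / 0.000946353 = 32.3911 qt

32.4 qt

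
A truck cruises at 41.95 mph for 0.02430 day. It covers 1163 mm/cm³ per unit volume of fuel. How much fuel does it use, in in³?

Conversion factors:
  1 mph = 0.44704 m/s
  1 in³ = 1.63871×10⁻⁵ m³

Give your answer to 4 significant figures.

2066 in³

41.95 mph → 18.7533 m/s
0.02430 day → 2099.52 s
d = v × t = 18.7533 × 2099.52 = 39372.9 m
1163 mm/cm³ → 1.163×10⁶ m/m³
V = d / (distance per unit fuel) = 39372.9 / 1.163×10⁶ = 0.0338546 m³
In in³: 0.0338546 / 1.63871×10⁻⁵ = 2065.93 in³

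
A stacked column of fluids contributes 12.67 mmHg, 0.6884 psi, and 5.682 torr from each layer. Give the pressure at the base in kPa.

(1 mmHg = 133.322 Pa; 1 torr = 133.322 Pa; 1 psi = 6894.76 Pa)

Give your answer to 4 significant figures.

12.67 mmHg × 133.322 = 1689.19 Pa
0.6884 psi × 6894.76 = 4746.35 Pa
5.682 torr × 133.322 = 757.536 Pa
Sum: 1689.19 + 4746.35 + 757.536 = 7193.08 Pa
In kPa: 7193.08 / 1000 = 7.19308 kPa

7.193 kPa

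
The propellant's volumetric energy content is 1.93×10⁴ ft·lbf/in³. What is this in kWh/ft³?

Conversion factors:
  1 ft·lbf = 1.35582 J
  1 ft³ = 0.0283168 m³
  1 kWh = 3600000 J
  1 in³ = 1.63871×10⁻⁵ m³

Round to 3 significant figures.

1.93×10⁴ ft·lbf/in³ × 1.35582 J/ft·lbf ÷ 1.63871×10⁻⁵ m³/in³ = 1.59682×10⁹ J/m³
1.59682×10⁹ J/m³ ÷ 3600000 J/kWh × 0.0283168 m³/ft³ = 12.5602 kWh/ft³

12.6 kWh/ft³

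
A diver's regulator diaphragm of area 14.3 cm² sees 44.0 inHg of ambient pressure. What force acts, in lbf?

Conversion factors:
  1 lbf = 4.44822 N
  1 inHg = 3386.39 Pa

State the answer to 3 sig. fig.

47.9 lbf

44.0 inHg × 3386.39 → 149001 Pa
14.3 cm² × 0.0001 → 0.00143 m²
F = P × A = 149001 Pa × 0.00143 m² = 213.071 N
213.071 N ÷ (4.44822 N/lbf) = 47.9003 lbf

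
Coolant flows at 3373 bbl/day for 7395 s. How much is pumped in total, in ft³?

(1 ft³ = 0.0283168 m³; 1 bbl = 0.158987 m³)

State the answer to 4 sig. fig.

1621 ft³

3373 bbl/day → 0.00620675 m³/s
V = Q × t = 0.00620675 × 7395 = 45.8989 m³
In ft³: 45.8989 / 0.0283168 = 1620.91 ft³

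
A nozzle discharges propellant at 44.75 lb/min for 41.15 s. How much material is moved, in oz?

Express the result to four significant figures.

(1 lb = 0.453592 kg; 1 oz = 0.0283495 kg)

491.1 oz

44.75 lb/min → 0.338304 kg/s
m = ṁ × t = 0.338304 × 41.15 = 13.9212 kg
In oz: 13.9212 / 0.0283495 = 491.056 oz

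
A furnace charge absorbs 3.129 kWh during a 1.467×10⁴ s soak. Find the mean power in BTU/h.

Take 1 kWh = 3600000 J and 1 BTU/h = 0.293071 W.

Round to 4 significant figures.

3.129 kWh × 3600000 → 1.12644×10⁷ J
P = E / t = 1.12644×10⁷ J / 14670 s = 767.853 W
767.853 W ÷ (0.293071 W/BTU/h) = 2620.02 BTU/h

2620 BTU/h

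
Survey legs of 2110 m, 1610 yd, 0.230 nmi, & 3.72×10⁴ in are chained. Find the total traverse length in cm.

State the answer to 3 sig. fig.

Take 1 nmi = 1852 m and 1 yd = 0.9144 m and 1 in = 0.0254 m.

2110 m (already m)
1610 yd × 0.9144 = 1472.18 m
0.230 nmi × 1852 = 425.96 m
3.72×10⁴ in × 0.0254 = 944.88 m
Total: 2110 + 1472.18 + 425.96 + 944.88 = 4953.02 m
In cm: 4953.02 / 0.01 = 495302 cm

4.95×10⁵ cm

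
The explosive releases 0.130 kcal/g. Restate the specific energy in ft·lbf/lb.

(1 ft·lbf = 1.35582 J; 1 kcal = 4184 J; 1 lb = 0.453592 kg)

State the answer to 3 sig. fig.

0.130 kcal/g × 4184 J/kcal ÷ 0.001 kg/g = 543920 J/kg
543920 J/kg ÷ 1.35582 J/ft·lbf × 0.453592 kg/lb = 181969 ft·lbf/lb

1.82×10⁵ ft·lbf/lb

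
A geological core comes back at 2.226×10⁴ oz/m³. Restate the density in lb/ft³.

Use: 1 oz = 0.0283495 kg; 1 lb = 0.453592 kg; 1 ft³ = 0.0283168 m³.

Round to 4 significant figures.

2.226×10⁴ oz/m³ × 0.0283495 kg/oz = 631.06 kg/m³
631.06 kg/m³ ÷ 0.453592 kg/lb × 0.0283168 m³/ft³ = 39.3958 lb/ft³

39.40 lb/ft³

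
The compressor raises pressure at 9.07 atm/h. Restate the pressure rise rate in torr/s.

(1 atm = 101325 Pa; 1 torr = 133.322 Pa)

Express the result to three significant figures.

9.07 atm/h × 101325 Pa/atm ÷ 3600 s/h = 255.283 Pa/s
255.283 Pa/s ÷ 133.322 Pa/torr = 1.91479 torr/s

1.91 torr/s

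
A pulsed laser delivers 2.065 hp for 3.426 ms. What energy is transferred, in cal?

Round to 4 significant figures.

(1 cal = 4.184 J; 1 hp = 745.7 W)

2.065 hp × 745.7 → 1539.87 W
3.426 ms × 0.001 → 0.003426 s
E = P × t = 1539.87 W × 0.003426 s = 5.27559 J
5.27559 J ÷ (4.184 J/cal) = 1.2609 cal

1.261 cal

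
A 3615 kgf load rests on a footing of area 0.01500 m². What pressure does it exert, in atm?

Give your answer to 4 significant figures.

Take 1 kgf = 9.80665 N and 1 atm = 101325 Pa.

23.32 atm

3615 kgf × 9.80665 = 35451 N
P = F / A = 35451 N / 0.015 m² = 2.3634×10⁶ Pa
2.3634×10⁶ Pa ÷ (101325 Pa/atm) = 23.3249 atm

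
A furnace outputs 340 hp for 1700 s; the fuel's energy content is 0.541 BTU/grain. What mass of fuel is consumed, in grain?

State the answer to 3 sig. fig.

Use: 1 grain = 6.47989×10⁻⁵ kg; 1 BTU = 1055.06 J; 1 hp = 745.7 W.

340 hp → 253538 W
E = P × t = 253538 × 1700 = 4.31015×10⁸ J
0.541 BTU/grain → 8.8086×10⁶ J/kg
m = E / e_s = 4.31015×10⁸ / 8.8086×10⁶ = 48.9312 kg
In grain: 48.9312 / 6.47989×10⁻⁵ = 755124 grain

7.55×10⁵ grain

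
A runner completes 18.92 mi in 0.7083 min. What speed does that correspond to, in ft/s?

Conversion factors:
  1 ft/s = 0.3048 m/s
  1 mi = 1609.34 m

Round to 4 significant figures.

2351 ft/s

18.92 mi × 1609.34 = 30448.7 m
0.7083 min × 60 = 42.498 s
v = d / t = 30448.7 m / 42.498 s = 716.474 m/s
716.474 m/s ÷ (0.3048 m/s/ft/s) = 2350.64 ft/s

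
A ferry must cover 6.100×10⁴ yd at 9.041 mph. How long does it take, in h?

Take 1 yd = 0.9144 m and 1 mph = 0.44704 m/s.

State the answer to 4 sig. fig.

3.834 h

6.100×10⁴ yd × 0.9144 = 55778.4 m
9.041 mph × 0.44704 = 4.04169 m/s
t = d / v = 55778.4 m / 4.04169 m/s = 13800.8 s
13800.8 s ÷ (3600 s/h) = 3.83356 h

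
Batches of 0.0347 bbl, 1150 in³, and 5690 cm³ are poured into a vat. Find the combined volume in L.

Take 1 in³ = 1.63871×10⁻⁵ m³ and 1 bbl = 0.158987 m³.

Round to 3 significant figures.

0.0347 bbl × 0.158987 → 0.00551685 m³
1150 in³ × 1.63871×10⁻⁵ → 0.0188452 m³
5690 cm³ × 10⁻⁶ → 0.00569 m³
Combined: 0.00551685 + 0.0188452 + 0.00569 = 0.030052 m³
In L: 0.030052 / 0.001 = 30.052 L

30.1 L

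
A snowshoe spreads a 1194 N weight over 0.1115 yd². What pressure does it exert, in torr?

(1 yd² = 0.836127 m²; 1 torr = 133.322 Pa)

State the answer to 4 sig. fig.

0.1115 yd² × 0.836127 → 0.0932282 m²
P = F / A = 1194 N / 0.0932282 m² = 12807.3 Pa
12807.3 Pa ÷ (133.322 Pa/torr) = 96.0629 torr

96.06 torr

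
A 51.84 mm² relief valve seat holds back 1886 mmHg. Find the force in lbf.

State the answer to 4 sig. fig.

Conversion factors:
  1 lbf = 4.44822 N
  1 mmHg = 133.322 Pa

2.930 lbf

1886 mmHg × 133.322 = 251445 Pa
51.84 mm² × 10⁻⁶ = 5.184×10⁻⁵ m²
F = P × A = 251445 Pa × 5.184×10⁻⁵ m² = 13.0349 N
13.0349 N ÷ (4.44822 N/lbf) = 2.93036 lbf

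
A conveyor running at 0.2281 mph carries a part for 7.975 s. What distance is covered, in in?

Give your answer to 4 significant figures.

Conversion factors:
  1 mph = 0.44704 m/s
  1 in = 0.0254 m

0.2281 mph × 0.44704 → 0.10197 m/s
d = v × t = 0.10197 m/s × 7.975 s = 0.813211 m
0.813211 m ÷ (0.0254 m/in) = 32.0162 in

32.02 in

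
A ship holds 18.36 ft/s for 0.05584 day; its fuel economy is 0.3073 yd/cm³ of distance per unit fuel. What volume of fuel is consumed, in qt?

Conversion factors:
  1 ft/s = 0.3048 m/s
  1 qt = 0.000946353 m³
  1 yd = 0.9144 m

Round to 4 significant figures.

101.5 qt

18.36 ft/s → 5.59613 m/s
0.05584 day → 4824.58 s
d = v × t = 5.59613 × 4824.58 = 26999 m
0.3073 yd/cm³ → 280995 m/m³
V = d / (distance per unit fuel) = 26999 / 280995 = 0.0960836 m³
In qt: 0.0960836 / 0.000946353 = 101.53 qt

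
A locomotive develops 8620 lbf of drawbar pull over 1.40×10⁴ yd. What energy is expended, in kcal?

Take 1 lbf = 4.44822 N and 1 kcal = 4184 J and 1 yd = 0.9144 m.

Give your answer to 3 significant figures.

1.17×10⁵ kcal

8620 lbf × 4.44822 = 38343.7 N
1.40×10⁴ yd × 0.9144 = 12801.6 m
W = F × d = 38343.7 N × 12801.6 m = 4.90861×10⁸ J
4.90861×10⁸ J ÷ (4184 J/kcal) = 117319 kcal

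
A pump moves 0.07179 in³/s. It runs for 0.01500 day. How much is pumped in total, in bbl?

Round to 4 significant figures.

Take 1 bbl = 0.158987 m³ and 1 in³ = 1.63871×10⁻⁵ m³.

0.07179 in³/s → 1.17643×10⁻⁶ m³/s
0.01500 day → 1296 s
V = Q × t = 1.17643×10⁻⁶ × 1296 = 0.00152465 m³
In bbl: 0.00152465 / 0.158987 = 0.00958978 bbl

0.009590 bbl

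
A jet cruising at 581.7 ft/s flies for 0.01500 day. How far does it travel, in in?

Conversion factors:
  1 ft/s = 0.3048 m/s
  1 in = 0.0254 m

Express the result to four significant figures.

581.7 ft/s × 0.3048 = 177.302 m/s
0.01500 day × 86400 = 1296 s
d = v × t = 177.302 m/s × 1296 s = 229783 m
229783 m ÷ (0.0254 m/in) = 9.04657×10⁶ in

9.047×10⁶ in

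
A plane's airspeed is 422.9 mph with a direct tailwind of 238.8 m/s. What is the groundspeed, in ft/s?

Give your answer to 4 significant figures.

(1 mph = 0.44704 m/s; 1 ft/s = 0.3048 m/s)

422.9 mph × 0.44704 = 189.053 m/s
238.8 m/s (already m/s)
Sum: 189.053 + 238.8 = 427.853 m/s
In ft/s: 427.853 / 0.3048 = 1403.72 ft/s

1404 ft/s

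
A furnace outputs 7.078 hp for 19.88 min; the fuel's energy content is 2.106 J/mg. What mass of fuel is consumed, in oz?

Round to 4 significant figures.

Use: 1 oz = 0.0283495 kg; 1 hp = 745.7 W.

7.078 hp → 5278.06 W
19.88 min → 1192.8 s
E = P × t = 5278.06 × 1192.8 = 6.29567×10⁶ J
2.106 J/mg → 2.106×10⁶ J/kg
m = E / e_s = 6.29567×10⁶ / 2.106×10⁶ = 2.9894 kg
In oz: 2.9894 / 0.0283495 = 105.448 oz

105.4 oz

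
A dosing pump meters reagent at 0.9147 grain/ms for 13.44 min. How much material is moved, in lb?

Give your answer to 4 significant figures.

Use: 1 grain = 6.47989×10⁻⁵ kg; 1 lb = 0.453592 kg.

0.9147 grain/ms → 0.0592716 kg/s
13.44 min → 806.4 s
m = ṁ × t = 0.0592716 × 806.4 = 47.7966 kg
In lb: 47.7966 / 0.453592 = 105.374 lb

105.4 lb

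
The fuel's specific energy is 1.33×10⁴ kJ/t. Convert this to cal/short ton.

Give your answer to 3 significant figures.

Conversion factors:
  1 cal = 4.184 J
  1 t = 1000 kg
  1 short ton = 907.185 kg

2.88×10⁶ cal/short ton

1.33×10⁴ kJ/t × 1000 J/kJ ÷ 1000 kg/t = 13300 J/kg
13300 J/kg ÷ 4.184 J/cal × 907.185 kg/short ton = 2.88374×10⁶ cal/short ton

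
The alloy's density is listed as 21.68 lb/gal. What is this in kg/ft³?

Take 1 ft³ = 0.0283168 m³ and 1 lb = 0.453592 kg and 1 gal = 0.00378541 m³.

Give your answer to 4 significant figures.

21.68 lb/gal × 0.453592 kg/lb ÷ 0.00378541 m³/gal = 2597.84 kg/m³
2597.84 kg/m³ × 0.0283168 m³/ft³ = 73.5625 kg/ft³

73.56 kg/ft³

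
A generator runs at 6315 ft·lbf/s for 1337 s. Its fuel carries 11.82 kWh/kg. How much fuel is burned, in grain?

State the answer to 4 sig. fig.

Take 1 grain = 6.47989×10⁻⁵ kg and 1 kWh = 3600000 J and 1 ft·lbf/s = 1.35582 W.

4152 grain

6315 ft·lbf/s → 8562 W
E = P × t = 8562 × 1337 = 1.14474×10⁷ J
11.82 kWh/kg → 4.2552×10⁷ J/kg
m = E / e_s = 1.14474×10⁷ / 4.2552×10⁷ = 0.269021 kg
In grain: 0.269021 / 6.47989×10⁻⁵ = 4151.63 grain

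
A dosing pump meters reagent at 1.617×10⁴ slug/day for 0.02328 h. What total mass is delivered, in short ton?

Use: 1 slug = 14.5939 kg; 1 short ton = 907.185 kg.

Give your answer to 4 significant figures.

0.2523 short ton

1.617×10⁴ slug/day → 2.73129 kg/s
0.02328 h → 83.808 s
m = ṁ × t = 2.73129 × 83.808 = 228.904 kg
In short ton: 228.904 / 907.185 = 0.252323 short ton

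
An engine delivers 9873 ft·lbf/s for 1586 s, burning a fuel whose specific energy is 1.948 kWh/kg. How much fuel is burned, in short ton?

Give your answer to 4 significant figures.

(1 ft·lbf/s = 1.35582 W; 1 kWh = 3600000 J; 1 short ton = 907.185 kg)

9873 ft·lbf/s → 13386 W
E = P × t = 13386 × 1586 = 2.12302×10⁷ J
1.948 kWh/kg → 7.0128×10⁶ J/kg
m = E / e_s = 2.12302×10⁷ / 7.0128×10⁶ = 3.02735 kg
In short ton: 3.02735 / 907.185 = 0.00333708 short ton

0.003337 short ton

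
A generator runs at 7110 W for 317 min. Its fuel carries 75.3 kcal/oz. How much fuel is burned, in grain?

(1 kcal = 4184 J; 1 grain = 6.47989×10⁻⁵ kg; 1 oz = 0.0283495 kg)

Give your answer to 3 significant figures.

1.88×10⁵ grain

317 min → 19020 s
E = P × t = 7110 × 19020 = 1.35232×10⁸ J
75.3 kcal/oz → 1.11133×10⁷ J/kg
m = E / e_s = 1.35232×10⁸ / 1.11133×10⁷ = 12.1685 kg
In grain: 12.1685 / 6.47989×10⁻⁵ = 187789 grain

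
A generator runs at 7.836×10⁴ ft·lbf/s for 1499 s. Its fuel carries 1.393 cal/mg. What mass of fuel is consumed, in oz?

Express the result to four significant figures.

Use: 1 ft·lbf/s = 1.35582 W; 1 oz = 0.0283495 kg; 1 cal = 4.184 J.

7.836×10⁴ ft·lbf/s → 106242 W
E = P × t = 106242 × 1499 = 1.59257×10⁸ J
1.393 cal/mg → 5.82831×10⁶ J/kg
m = E / e_s = 1.59257×10⁸ / 5.82831×10⁶ = 27.3247 kg
In oz: 27.3247 / 0.0283495 = 963.851 oz

963.9 oz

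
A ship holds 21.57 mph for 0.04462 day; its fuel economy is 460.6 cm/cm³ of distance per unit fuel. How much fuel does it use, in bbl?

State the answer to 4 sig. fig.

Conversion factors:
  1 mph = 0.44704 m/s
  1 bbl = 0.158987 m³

0.05076 bbl

21.57 mph → 9.64265 m/s
0.04462 day → 3855.17 s
d = v × t = 9.64265 × 3855.17 = 37174.1 m
460.6 cm/cm³ → 4.606×10⁶ m/m³
V = d / (distance per unit fuel) = 37174.1 / 4.606×10⁶ = 0.0080708 m³
In bbl: 0.0080708 / 0.158987 = 0.0507639 bbl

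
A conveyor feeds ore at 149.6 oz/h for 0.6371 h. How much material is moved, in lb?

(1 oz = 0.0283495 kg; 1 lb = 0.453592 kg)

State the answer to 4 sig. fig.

5.957 lb

149.6 oz/h → 0.00117808 kg/s
0.6371 h → 2293.56 s
m = ṁ × t = 0.00117808 × 2293.56 = 2.702 kg
In lb: 2.702 / 0.453592 = 5.9569 lb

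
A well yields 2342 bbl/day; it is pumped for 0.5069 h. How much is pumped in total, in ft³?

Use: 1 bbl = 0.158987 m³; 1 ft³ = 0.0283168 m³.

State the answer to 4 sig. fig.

277.7 ft³

2342 bbl/day → 0.00430958 m³/s
0.5069 h → 1824.84 s
V = Q × t = 0.00430958 × 1824.84 = 7.86429 m³
In ft³: 7.86429 / 0.0283168 = 277.725 ft³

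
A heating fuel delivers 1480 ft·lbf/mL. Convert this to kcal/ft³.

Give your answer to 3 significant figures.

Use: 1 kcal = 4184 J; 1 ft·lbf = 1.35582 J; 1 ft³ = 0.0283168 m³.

1.36×10⁴ kcal/ft³

1480 ft·lbf/mL × 1.35582 J/ft·lbf ÷ 10⁻⁶ m³/mL = 2.00661×10⁹ J/m³
2.00661×10⁹ J/m³ ÷ 4184 J/kcal × 0.0283168 m³/ft³ = 13580.5 kcal/ft³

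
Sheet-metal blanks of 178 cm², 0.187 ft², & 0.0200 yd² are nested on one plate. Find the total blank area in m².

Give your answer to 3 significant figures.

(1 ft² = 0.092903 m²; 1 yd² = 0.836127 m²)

178 cm² × 0.0001 → 0.0178 m²
0.187 ft² × 0.092903 → 0.0173729 m²
0.0200 yd² × 0.836127 → 0.0167225 m²
Combined: 0.0178 + 0.0173729 + 0.0167225 = 0.0518954 m²

0.0519 m²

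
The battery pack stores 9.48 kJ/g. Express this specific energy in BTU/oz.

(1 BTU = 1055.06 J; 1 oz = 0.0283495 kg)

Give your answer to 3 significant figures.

9.48 kJ/g × 1000 J/kJ ÷ 0.001 kg/g = 9.48×10⁶ J/kg
9.48×10⁶ J/kg ÷ 1055.06 J/BTU × 0.0283495 kg/oz = 254.728 BTU/oz

255 BTU/oz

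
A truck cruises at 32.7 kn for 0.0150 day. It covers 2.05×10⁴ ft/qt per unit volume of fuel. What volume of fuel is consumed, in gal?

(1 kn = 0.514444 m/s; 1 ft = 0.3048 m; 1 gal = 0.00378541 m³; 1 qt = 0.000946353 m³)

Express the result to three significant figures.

0.872 gal

32.7 kn → 16.8223 m/s
0.0150 day → 1296 s
d = v × t = 16.8223 × 1296 = 21801.7 m
2.05×10⁴ ft/qt → 6.60261×10⁶ m/m³
V = d / (distance per unit fuel) = 21801.7 / 6.60261×10⁶ = 0.00330198 m³
In gal: 0.00330198 / 0.00378541 = 0.872291 gal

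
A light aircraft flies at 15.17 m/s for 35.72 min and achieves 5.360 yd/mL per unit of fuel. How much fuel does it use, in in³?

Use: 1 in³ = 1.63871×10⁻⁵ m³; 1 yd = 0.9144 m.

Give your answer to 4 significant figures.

35.72 min → 2143.2 s
d = v × t = 15.17 × 2143.2 = 32512.3 m
5.360 yd/mL → 4.90118×10⁶ m/m³
V = d / (distance per unit fuel) = 32512.3 / 4.90118×10⁶ = 0.00663357 m³
In in³: 0.00663357 / 1.63871×10⁻⁵ = 404.804 in³

404.8 in³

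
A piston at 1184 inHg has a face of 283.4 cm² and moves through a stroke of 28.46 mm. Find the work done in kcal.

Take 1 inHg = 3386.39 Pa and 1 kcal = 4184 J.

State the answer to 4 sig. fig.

1184 inHg → 4.00949×10⁶ Pa
283.4 cm² → 0.02834 m²
F = P × A = 4.00949×10⁶ × 0.02834 = 113629 N
28.46 mm → 0.02846 m
W = F × d = 113629 × 0.02846 = 3233.88 J
In kcal: 3233.88 / 4184 = 0.772916 kcal

0.7729 kcal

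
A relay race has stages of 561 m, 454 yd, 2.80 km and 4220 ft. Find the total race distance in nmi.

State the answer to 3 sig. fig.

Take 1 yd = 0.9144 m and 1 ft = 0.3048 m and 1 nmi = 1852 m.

2.73 nmi

561 m (already m)
454 yd × 0.9144 = 415.138 m
2.80 km × 1000 = 2800 m
4220 ft × 0.3048 = 1286.26 m
Sum: 561 + 415.138 + 2800 + 1286.26 = 5062.4 m
In nmi: 5062.4 / 1852 = 2.73348 nmi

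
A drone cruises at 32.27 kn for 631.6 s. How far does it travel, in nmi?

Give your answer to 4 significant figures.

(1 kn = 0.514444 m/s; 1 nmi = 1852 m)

5.662 nmi

32.27 kn × 0.514444 → 16.6011 m/s
d = v × t = 16.6011 m/s × 631.6 s = 10485.3 m
10485.3 m ÷ (1852 m/nmi) = 5.66161 nmi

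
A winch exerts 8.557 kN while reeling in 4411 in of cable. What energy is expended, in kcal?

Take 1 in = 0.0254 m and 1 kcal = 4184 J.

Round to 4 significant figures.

229.1 kcal

8.557 kN × 1000 → 8557 N
4411 in × 0.0254 → 112.039 m
W = F × d = 8557 N × 112.039 m = 958718 J
958718 J ÷ (4184 J/kcal) = 229.139 kcal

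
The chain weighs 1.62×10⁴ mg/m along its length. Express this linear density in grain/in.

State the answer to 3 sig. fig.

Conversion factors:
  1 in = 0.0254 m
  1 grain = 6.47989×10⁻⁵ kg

6.35 grain/in

1.62×10⁴ mg/m × 10⁻⁶ kg/mg = 0.0162 kg/m
0.0162 kg/m ÷ 6.47989×10⁻⁵ kg/grain × 0.0254 m/in = 6.35011 grain/in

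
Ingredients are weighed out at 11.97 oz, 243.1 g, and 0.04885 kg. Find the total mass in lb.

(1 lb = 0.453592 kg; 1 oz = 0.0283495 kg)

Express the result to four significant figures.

11.97 oz × 0.0283495 = 0.339344 kg
243.1 g × 0.001 = 0.2431 kg
0.04885 kg (already kg)
Total: 0.339344 + 0.2431 + 0.04885 = 0.631294 kg
In lb: 0.631294 / 0.453592 = 1.39177 lb

1.392 lb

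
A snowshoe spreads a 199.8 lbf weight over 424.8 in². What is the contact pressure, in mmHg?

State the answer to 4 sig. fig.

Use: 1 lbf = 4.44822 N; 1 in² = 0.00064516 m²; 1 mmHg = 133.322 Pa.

199.8 lbf × 4.44822 = 888.754 N
424.8 in² × 0.00064516 = 0.274064 m²
P = F / A = 888.754 N / 0.274064 m² = 3242.87 Pa
3242.87 Pa ÷ (133.322 Pa/mmHg) = 24.3236 mmHg

24.32 mmHg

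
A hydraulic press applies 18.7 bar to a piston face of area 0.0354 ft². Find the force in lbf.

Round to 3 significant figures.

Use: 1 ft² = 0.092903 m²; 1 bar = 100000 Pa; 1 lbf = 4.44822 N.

18.7 bar × 100000 → 1.87×10⁶ Pa
0.0354 ft² × 0.092903 → 0.00328877 m²
F = P × A = 1.87×10⁶ Pa × 0.00328877 m² = 6150 N
6150 N ÷ (4.44822 N/lbf) = 1382.58 lbf

1380 lbf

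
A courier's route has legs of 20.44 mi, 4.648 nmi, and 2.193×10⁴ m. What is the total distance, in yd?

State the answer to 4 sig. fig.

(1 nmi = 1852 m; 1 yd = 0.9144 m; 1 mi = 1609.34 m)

20.44 mi × 1609.34 → 32894.9 m
4.648 nmi × 1852 → 8608.1 m
2.193×10⁴ m (already m)
Combined: 32894.9 + 8608.1 + 21930 = 63433 m
In yd: 63433 / 0.9144 = 69371.2 yd

6.937×10⁴ yd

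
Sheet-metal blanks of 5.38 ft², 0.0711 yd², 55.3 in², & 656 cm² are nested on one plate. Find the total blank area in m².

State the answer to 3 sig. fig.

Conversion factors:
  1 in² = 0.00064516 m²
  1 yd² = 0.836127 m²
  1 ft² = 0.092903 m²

0.661 m²

5.38 ft² × 0.092903 = 0.499818 m²
0.0711 yd² × 0.836127 = 0.0594486 m²
55.3 in² × 0.00064516 = 0.0356773 m²
656 cm² × 0.0001 = 0.0656 m²
Combined: 0.499818 + 0.0594486 + 0.0356773 + 0.0656 = 0.660544 m²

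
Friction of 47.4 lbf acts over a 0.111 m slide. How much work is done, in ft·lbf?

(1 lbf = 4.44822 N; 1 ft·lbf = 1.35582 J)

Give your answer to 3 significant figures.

47.4 lbf × 4.44822 = 210.846 N
W = F × d = 210.846 N × 0.111 m = 23.4039 J
23.4039 J ÷ (1.35582 J/ft·lbf) = 17.2618 ft·lbf

17.3 ft·lbf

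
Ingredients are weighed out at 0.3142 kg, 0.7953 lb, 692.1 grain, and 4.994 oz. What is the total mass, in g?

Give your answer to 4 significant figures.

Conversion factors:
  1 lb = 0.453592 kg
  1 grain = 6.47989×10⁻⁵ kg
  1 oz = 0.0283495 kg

861.4 g

0.3142 kg (already kg)
0.7953 lb × 0.453592 = 0.360742 kg
692.1 grain × 6.47989×10⁻⁵ = 0.0448473 kg
4.994 oz × 0.0283495 = 0.141577 kg
Sum: 0.3142 + 0.360742 + 0.0448473 + 0.141577 = 0.861366 kg
In g: 0.861366 / 0.001 = 861.366 g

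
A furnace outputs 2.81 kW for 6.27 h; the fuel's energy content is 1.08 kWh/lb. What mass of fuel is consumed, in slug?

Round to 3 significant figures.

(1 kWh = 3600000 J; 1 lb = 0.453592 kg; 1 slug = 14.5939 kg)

0.507 slug

2.81 kW → 2810 W
6.27 h → 22572 s
E = P × t = 2810 × 22572 = 6.34273×10⁷ J
1.08 kWh/lb → 8.57158×10⁶ J/kg
m = E / e_s = 6.34273×10⁷ / 8.57158×10⁶ = 7.39972 kg
In slug: 7.39972 / 14.5939 = 0.507042 slug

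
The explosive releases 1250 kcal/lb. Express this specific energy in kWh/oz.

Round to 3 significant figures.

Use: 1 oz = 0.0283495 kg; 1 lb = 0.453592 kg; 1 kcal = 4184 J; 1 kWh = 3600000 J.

0.0908 kWh/oz

1250 kcal/lb × 4184 J/kcal ÷ 0.453592 kg/lb = 1.15302×10⁷ J/kg
1.15302×10⁷ J/kg ÷ 3600000 J/kWh × 0.0283495 kg/oz = 0.0907987 kWh/oz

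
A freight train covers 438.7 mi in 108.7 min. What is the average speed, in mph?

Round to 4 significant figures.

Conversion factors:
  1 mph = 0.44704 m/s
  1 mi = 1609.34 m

438.7 mi × 1609.34 → 706017 m
108.7 min × 60 → 6522 s
v = d / t = 706017 m / 6522 s = 108.252 m/s
108.252 m/s ÷ (0.44704 m/s/mph) = 242.153 mph

242.2 mph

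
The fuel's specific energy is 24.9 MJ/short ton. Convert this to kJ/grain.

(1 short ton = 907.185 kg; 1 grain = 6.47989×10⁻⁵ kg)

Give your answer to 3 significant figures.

0.00178 kJ/grain

24.9 MJ/short ton × 1000000 J/MJ ÷ 907.185 kg/short ton = 27447.5 J/kg
27447.5 J/kg ÷ 1000 J/kJ × 6.47989×10⁻⁵ kg/grain = 0.00177857 kJ/grain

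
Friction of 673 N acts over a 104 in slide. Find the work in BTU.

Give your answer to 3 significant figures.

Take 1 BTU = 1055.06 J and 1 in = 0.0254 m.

1.69 BTU

104 in × 0.0254 → 2.6416 m
W = F × d = 673 N × 2.6416 m = 1777.8 J
1777.8 J ÷ (1055.06 J/BTU) = 1.68502 BTU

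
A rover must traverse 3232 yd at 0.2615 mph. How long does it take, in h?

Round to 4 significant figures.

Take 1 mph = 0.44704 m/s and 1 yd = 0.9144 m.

7.022 h

3232 yd × 0.9144 = 2955.34 m
0.2615 mph × 0.44704 = 0.116901 m/s
t = d / v = 2955.34 m / 0.116901 m/s = 25280.7 s
25280.7 s ÷ (3600 s/h) = 7.02242 h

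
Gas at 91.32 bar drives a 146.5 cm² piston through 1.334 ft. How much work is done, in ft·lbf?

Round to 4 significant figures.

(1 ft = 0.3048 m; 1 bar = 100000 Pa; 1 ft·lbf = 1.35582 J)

91.32 bar → 9.132×10⁶ Pa
146.5 cm² → 0.01465 m²
F = P × A = 9.132×10⁶ × 0.01465 = 133784 N
1.334 ft → 0.406603 m
W = F × d = 133784 × 0.406603 = 54397 J
In ft·lbf: 54397 / 1.35582 = 40121.1 ft·lbf

4.012×10⁴ ft·lbf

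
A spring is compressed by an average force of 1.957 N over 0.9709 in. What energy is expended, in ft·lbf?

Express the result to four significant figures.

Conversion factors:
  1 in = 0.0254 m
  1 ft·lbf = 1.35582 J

0.03560 ft·lbf

0.9709 in × 0.0254 = 0.0246609 m
W = F × d = 1.957 N × 0.0246609 m = 0.0482614 J
0.0482614 J ÷ (1.35582 J/ft·lbf) = 0.0355957 ft·lbf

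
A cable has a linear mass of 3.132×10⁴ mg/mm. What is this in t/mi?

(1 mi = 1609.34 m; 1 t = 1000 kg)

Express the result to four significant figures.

50.40 t/mi

3.132×10⁴ mg/mm × 10⁻⁶ kg/mg ÷ 0.001 m/mm = 31.32 kg/m
31.32 kg/m ÷ 1000 kg/t × 1609.34 m/mi = 50.4045 t/mi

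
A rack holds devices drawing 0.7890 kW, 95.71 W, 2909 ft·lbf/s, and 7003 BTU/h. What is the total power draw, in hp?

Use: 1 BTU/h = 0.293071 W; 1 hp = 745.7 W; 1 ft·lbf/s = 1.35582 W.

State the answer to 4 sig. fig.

9.228 hp

0.7890 kW × 1000 → 789 W
95.71 W (already W)
2909 ft·lbf/s × 1.35582 → 3944.08 W
7003 BTU/h × 0.293071 → 2052.38 W
Total: 789 + 95.71 + 3944.08 + 2052.38 = 6881.17 W
In hp: 6881.17 / 745.7 = 9.2278 hp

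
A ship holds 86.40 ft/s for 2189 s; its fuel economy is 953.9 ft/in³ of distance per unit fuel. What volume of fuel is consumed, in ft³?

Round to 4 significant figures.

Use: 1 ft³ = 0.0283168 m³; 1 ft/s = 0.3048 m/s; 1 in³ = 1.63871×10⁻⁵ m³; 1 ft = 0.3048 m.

0.1147 ft³

86.40 ft/s → 26.3347 m/s
d = v × t = 26.3347 × 2189 = 57646.7 m
953.9 ft/in³ → 1.77425×10⁷ m/m³
V = d / (distance per unit fuel) = 57646.7 / 1.77425×10⁷ = 0.00324907 m³
In ft³: 0.00324907 / 0.0283168 = 0.11474 ft³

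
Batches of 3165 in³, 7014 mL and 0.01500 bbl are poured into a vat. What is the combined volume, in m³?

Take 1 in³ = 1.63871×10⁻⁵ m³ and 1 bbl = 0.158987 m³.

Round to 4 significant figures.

3165 in³ × 1.63871×10⁻⁵ → 0.0518652 m³
7014 mL × 10⁻⁶ → 0.007014 m³
0.01500 bbl × 0.158987 → 0.0023848 m³
Sum: 0.0518652 + 0.007014 + 0.0023848 = 0.061264 m³

0.06126 m³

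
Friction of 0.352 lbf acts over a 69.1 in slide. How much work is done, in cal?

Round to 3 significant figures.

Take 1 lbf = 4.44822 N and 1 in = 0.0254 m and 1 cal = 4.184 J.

0.352 lbf × 4.44822 = 1.56577 N
69.1 in × 0.0254 = 1.75514 m
W = F × d = 1.56577 N × 1.75514 m = 2.74815 J
2.74815 J ÷ (4.184 J/cal) = 0.656824 cal

0.657 cal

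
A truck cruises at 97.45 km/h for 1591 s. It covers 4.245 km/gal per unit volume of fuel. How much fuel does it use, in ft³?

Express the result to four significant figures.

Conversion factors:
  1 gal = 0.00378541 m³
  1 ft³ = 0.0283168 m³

1.356 ft³

97.45 km/h → 27.0694 m/s
d = v × t = 27.0694 × 1591 = 43067.4 m
4.245 km/gal → 1.12141×10⁶ m/m³
V = d / (distance per unit fuel) = 43067.4 / 1.12141×10⁶ = 0.0384047 m³
In ft³: 0.0384047 / 0.0283168 = 1.35625 ft³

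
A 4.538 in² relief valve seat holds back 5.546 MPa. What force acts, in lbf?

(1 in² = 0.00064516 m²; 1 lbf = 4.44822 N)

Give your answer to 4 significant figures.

3650 lbf

5.546 MPa × 1000000 → 5.546×10⁶ Pa
4.538 in² × 0.00064516 → 0.00292774 m²
F = P × A = 5.546×10⁶ Pa × 0.00292774 m² = 16237.2 N
16237.2 N ÷ (4.44822 N/lbf) = 3650.27 lbf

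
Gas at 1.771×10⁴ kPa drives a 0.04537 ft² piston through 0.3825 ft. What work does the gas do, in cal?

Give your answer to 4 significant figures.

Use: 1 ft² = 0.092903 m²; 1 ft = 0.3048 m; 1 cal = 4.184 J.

2080 cal

1.771×10⁴ kPa → 1.771×10⁷ Pa
0.04537 ft² → 0.00421501 m²
F = P × A = 1.771×10⁷ × 0.00421501 = 74647.8 N
0.3825 ft → 0.116586 m
W = F × d = 74647.8 × 0.116586 = 8702.89 J
In cal: 8702.89 / 4.184 = 2080.04 cal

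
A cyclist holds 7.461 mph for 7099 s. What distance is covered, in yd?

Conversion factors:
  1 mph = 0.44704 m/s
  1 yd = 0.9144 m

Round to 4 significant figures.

7.461 mph × 0.44704 = 3.33537 m/s
d = v × t = 3.33537 m/s × 7099 s = 23677.8 m
23677.8 m ÷ (0.9144 m/yd) = 25894.4 yd

2.589×10⁴ yd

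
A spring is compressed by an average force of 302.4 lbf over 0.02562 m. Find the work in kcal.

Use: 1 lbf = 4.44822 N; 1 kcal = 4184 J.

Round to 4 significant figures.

302.4 lbf × 4.44822 → 1345.14 N
W = F × d = 1345.14 N × 0.02562 m = 34.4625 J
34.4625 J ÷ (4184 J/kcal) = 0.00823674 kcal

0.008237 kcal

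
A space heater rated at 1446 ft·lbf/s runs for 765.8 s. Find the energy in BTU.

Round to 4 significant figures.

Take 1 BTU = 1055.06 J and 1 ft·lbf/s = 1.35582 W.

1423 BTU

1446 ft·lbf/s × 1.35582 = 1960.52 W
E = P × t = 1960.52 W × 765.8 s = 1.50137×10⁶ J
1.50137×10⁶ J ÷ (1055.06 J/BTU) = 1423.02 BTU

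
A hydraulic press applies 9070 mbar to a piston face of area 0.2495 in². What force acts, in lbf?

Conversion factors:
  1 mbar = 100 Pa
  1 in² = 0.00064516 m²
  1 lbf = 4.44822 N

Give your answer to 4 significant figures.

32.82 lbf

9070 mbar × 100 → 907000 Pa
0.2495 in² × 0.00064516 → 1.60967×10⁻⁴ m²
F = P × A = 907000 Pa × 1.60967×10⁻⁴ m² = 145.997 N
145.997 N ÷ (4.44822 N/lbf) = 32.8214 lbf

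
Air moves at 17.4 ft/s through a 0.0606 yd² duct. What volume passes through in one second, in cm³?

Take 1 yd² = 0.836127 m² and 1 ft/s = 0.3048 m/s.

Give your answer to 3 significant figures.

2.69×10⁵ cm³

17.4 ft/s × 0.3048 → 5.30352 m/s
0.0606 yd² × 0.836127 → 0.0506693 m²
V = v × A × t = 5.30352 m/s × 0.0506693 m² × 1 s = 0.268726 m³
0.268726 m³ ÷ (10⁻⁶ m³/cm³) = 268726 cm³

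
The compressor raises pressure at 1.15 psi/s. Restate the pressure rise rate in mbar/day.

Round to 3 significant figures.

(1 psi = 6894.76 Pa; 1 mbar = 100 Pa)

1.15 psi/s × 6894.76 Pa/psi = 7928.97 Pa/s
7928.97 Pa/s ÷ 100 Pa/mbar × 86400 s/day = 6.85063×10⁶ mbar/day

6.85×10⁶ mbar/day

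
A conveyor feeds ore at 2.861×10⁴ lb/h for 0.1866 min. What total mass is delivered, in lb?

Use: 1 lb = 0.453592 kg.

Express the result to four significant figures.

2.861×10⁴ lb/h → 3.6048 kg/s
0.1866 min → 11.196 s
m = ṁ × t = 3.6048 × 11.196 = 40.3593 kg
In lb: 40.3593 / 0.453592 = 88.9771 lb

88.98 lb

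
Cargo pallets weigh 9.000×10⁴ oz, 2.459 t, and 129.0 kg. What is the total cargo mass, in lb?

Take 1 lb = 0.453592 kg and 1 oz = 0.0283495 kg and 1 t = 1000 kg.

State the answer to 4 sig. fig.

1.133×10⁴ lb

9.000×10⁴ oz × 0.0283495 = 2551.46 kg
2.459 t × 1000 = 2459 kg
129.0 kg (already kg)
Combined: 2551.46 + 2459 + 129 = 5139.46 kg
In lb: 5139.46 / 0.453592 = 11330.6 lb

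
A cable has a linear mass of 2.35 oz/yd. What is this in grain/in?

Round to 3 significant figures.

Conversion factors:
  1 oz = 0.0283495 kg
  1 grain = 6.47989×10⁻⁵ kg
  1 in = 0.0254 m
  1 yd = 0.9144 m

28.6 grain/in

2.35 oz/yd × 0.0283495 kg/oz ÷ 0.9144 m/yd = 0.072858 kg/m
0.072858 kg/m ÷ 6.47989×10⁻⁵ kg/grain × 0.0254 m/in = 28.559 grain/in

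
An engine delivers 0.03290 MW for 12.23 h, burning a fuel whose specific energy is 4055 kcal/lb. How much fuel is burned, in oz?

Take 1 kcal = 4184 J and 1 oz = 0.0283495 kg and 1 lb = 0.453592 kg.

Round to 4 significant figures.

1366 oz

0.03290 MW → 32900 W
12.23 h → 44028 s
E = P × t = 32900 × 44028 = 1.44852×10⁹ J
4055 kcal/lb → 3.74039×10⁷ J/kg
m = E / e_s = 1.44852×10⁹ / 3.74039×10⁷ = 38.7264 kg
In oz: 38.7264 / 0.0283495 = 1366.03 oz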